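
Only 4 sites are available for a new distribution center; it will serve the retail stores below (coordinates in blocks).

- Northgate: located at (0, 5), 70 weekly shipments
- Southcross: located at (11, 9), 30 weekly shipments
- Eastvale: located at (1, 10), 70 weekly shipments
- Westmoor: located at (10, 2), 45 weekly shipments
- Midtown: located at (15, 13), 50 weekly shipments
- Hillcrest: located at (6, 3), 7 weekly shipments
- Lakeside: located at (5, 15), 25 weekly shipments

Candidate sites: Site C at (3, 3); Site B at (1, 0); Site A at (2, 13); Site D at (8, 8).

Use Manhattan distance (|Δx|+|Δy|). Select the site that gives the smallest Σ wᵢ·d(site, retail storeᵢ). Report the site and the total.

Site D, total 2779 blocks

Total weighted distance at each candidate:
  Site C (3, 3): total = 3231
  Site B (1, 0): total = 4066
  Site A (2, 13): total = 3098
  Site D (8, 8): total = 2779
Minimum is at Site D with total 2779 blocks.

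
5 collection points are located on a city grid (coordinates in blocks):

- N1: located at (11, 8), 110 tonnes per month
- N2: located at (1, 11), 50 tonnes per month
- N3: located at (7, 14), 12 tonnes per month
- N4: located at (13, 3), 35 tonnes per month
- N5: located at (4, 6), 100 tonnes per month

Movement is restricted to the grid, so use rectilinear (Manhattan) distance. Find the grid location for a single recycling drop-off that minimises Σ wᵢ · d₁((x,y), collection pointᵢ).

(7, 8)

Manhattan distance separates: Σwᵢ(|x−xᵢ|+|y−yᵢ|) = Σwᵢ|x−xᵢ| + Σwᵢ|y−yᵢ|, so x and y are optimised independently as 1-D weighted medians.
Total weight W = 307; half = 153.5.
x-coordinate, sorted with cumulative weight:
  x=1 (N2, w=50) cum 50
  x=4 (N5, w=100) cum 150
  x=7 (N3, w=12) cum 162  ← median
  x=11 (N1, w=110) cum 272
  x=13 (N4, w=35) cum 307
⇒ x* = 7
y-coordinate, sorted with cumulative weight:
  y=3 (N4, w=35) cum 35
  y=6 (N5, w=100) cum 135
  y=8 (N1, w=110) cum 245  ← median
  y=11 (N2, w=50) cum 295
  y=14 (N3, w=12) cum 307
⇒ y* = 8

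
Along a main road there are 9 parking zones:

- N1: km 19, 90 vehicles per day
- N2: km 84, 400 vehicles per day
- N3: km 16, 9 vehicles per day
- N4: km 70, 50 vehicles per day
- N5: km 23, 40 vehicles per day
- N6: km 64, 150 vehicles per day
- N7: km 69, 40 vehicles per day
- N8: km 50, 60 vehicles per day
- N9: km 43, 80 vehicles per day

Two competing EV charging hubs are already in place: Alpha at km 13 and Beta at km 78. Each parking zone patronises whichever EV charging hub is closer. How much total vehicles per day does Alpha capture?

219

The indifferent point is the midpoint (13+78)/2 = 45.5; parking zones left of it (closer to Alpha at 13) go to Alpha, those right go to Beta.
  N3 at 16 (w=9) → Alpha
  N1 at 19 (w=90) → Alpha
  N5 at 23 (w=40) → Alpha
  N9 at 43 (w=80) → Alpha
  N8 at 50 (w=60) → Beta
  N6 at 64 (w=150) → Beta
  N7 at 69 (w=40) → Beta
  N4 at 70 (w=50) → Beta
  N2 at 84 (w=400) → Beta
Alpha captures 219; Beta captures 700.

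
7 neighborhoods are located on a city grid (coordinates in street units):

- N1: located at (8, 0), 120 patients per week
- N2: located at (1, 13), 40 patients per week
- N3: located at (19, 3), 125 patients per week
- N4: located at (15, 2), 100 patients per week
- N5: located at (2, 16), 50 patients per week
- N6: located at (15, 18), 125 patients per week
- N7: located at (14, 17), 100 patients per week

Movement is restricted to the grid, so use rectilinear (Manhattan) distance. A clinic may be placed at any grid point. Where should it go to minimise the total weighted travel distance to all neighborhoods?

(15, 3)

Manhattan distance separates: Σwᵢ(|x−xᵢ|+|y−yᵢ|) = Σwᵢ|x−xᵢ| + Σwᵢ|y−yᵢ|, so x and y are optimised independently as 1-D weighted medians.
Total weight W = 660; half = 330.
x-coordinate, sorted with cumulative weight:
  x=1 (N2, w=40) cum 40
  x=2 (N5, w=50) cum 90
  x=8 (N1, w=120) cum 210
  x=14 (N7, w=100) cum 310
  x=15 (N4, w=100) cum 410  ← median
  x=15 (N6, w=125) cum 535
  x=19 (N3, w=125) cum 660
⇒ x* = 15
y-coordinate, sorted with cumulative weight:
  y=0 (N1, w=120) cum 120
  y=2 (N4, w=100) cum 220
  y=3 (N3, w=125) cum 345  ← median
  y=13 (N2, w=40) cum 385
  y=16 (N5, w=50) cum 435
  y=17 (N7, w=100) cum 535
  y=18 (N6, w=125) cum 660
⇒ y* = 3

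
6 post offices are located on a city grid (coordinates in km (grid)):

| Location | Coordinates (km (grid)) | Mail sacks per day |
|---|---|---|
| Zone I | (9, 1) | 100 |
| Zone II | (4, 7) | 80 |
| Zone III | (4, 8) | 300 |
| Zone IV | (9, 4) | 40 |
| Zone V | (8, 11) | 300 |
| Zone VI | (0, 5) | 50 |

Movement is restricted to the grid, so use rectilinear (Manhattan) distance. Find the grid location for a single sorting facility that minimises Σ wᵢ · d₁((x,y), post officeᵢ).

Manhattan distance separates: Σwᵢ(|x−xᵢ|+|y−yᵢ|) = Σwᵢ|x−xᵢ| + Σwᵢ|y−yᵢ|, so x and y are optimised independently as 1-D weighted medians.
Total weight W = 870; half = 435.
x-coordinate, sorted with cumulative weight:
  x=0 (Zone VI, w=50) cum 50
  x=4 (Zone II, w=80) cum 130
  x=4 (Zone III, w=300) cum 430
  x=8 (Zone V, w=300) cum 730  ← median
  x=9 (Zone I, w=100) cum 830
  x=9 (Zone IV, w=40) cum 870
⇒ x* = 8
y-coordinate, sorted with cumulative weight:
  y=1 (Zone I, w=100) cum 100
  y=4 (Zone IV, w=40) cum 140
  y=5 (Zone VI, w=50) cum 190
  y=7 (Zone II, w=80) cum 270
  y=8 (Zone III, w=300) cum 570  ← median
  y=11 (Zone V, w=300) cum 870
⇒ y* = 8

(8, 8)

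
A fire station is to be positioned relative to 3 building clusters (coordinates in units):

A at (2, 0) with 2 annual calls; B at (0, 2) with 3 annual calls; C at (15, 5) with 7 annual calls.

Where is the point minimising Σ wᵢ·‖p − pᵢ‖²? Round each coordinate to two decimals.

(9.08, 3.42)

The minimiser of Σwᵢ‖p−pᵢ‖² is the weighted centroid p* = (Σwᵢpᵢ)/(Σwᵢ).
Σwᵢ = 12.
Σwᵢxᵢ = 2·2 + 3·0 + 7·15 = 109.
Σwᵢyᵢ = 2·0 + 3·2 + 7·5 = 41.
x* = 109/12 = 9.08, y* = 41/12 = 3.42.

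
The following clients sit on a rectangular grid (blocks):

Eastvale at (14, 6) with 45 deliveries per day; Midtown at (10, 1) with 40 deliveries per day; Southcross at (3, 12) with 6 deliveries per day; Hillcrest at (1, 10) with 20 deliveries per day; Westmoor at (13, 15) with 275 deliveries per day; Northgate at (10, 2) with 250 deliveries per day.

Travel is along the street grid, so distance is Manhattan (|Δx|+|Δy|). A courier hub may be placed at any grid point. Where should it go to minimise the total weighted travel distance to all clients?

Manhattan distance separates: Σwᵢ(|x−xᵢ|+|y−yᵢ|) = Σwᵢ|x−xᵢ| + Σwᵢ|y−yᵢ|, so x and y are optimised independently as 1-D weighted medians.
Total weight W = 636; half = 318.
x-coordinate, sorted with cumulative weight:
  x=1 (Hillcrest, w=20) cum 20
  x=3 (Southcross, w=6) cum 26
  x=10 (Midtown, w=40) cum 66
  x=10 (Northgate, w=250) cum 316
  x=13 (Westmoor, w=275) cum 591  ← median
  x=14 (Eastvale, w=45) cum 636
⇒ x* = 13
y-coordinate, sorted with cumulative weight:
  y=1 (Midtown, w=40) cum 40
  y=2 (Northgate, w=250) cum 290
  y=6 (Eastvale, w=45) cum 335  ← median
  y=10 (Hillcrest, w=20) cum 355
  y=12 (Southcross, w=6) cum 361
  y=15 (Westmoor, w=275) cum 636
⇒ y* = 6

(13, 6)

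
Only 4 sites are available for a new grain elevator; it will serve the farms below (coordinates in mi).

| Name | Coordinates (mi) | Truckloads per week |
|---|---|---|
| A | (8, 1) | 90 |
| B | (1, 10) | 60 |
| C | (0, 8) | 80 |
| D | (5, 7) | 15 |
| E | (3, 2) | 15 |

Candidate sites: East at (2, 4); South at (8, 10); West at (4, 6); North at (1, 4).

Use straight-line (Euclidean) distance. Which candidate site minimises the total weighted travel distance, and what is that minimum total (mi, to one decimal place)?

Total weighted distance at each candidate:
  East (2, 4): total = 1423.7
  South (8, 10): total = 2094.8
  West (4, 6): total = 1317.1
  North (1, 4): total = 1492.7
Minimum is at West with total 1317.1 mi.

West, total 1317.1 mi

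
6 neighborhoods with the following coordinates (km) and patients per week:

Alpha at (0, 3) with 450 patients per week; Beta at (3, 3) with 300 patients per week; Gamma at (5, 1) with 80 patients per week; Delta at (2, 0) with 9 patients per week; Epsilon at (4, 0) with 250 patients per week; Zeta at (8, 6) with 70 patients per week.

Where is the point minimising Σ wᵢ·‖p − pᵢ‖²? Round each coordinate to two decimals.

The minimiser of Σwᵢ‖p−pᵢ‖² is the weighted centroid p* = (Σwᵢpᵢ)/(Σwᵢ).
Σwᵢ = 1159.
Σwᵢxᵢ = 450·0 + 300·3 + 80·5 + 9·2 + 250·4 + 70·8 = 2878.
Σwᵢyᵢ = 450·3 + 300·3 + 80·1 + 9·0 + 250·0 + 70·6 = 2750.
x* = 2878/1159 = 2.48, y* = 2750/1159 = 2.37.

(2.48, 2.37)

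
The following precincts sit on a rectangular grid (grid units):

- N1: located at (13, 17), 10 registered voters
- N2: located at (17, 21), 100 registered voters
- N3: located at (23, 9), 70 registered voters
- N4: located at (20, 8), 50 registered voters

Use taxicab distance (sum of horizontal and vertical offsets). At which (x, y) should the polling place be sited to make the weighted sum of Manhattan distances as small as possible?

(20, 9)

Manhattan distance separates: Σwᵢ(|x−xᵢ|+|y−yᵢ|) = Σwᵢ|x−xᵢ| + Σwᵢ|y−yᵢ|, so x and y are optimised independently as 1-D weighted medians.
Total weight W = 230; half = 115.
x-coordinate, sorted with cumulative weight:
  x=13 (N1, w=10) cum 10
  x=17 (N2, w=100) cum 110
  x=20 (N4, w=50) cum 160  ← median
  x=23 (N3, w=70) cum 230
⇒ x* = 20
y-coordinate, sorted with cumulative weight:
  y=8 (N4, w=50) cum 50
  y=9 (N3, w=70) cum 120  ← median
  y=17 (N1, w=10) cum 130
  y=21 (N2, w=100) cum 230
⇒ y* = 9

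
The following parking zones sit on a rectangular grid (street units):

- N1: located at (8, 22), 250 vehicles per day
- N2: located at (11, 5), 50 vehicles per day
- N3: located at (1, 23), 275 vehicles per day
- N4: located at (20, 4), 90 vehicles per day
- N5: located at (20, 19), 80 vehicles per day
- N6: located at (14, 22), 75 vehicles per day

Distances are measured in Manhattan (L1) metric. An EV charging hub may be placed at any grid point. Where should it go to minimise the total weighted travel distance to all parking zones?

Manhattan distance separates: Σwᵢ(|x−xᵢ|+|y−yᵢ|) = Σwᵢ|x−xᵢ| + Σwᵢ|y−yᵢ|, so x and y are optimised independently as 1-D weighted medians.
Total weight W = 820; half = 410.
x-coordinate, sorted with cumulative weight:
  x=1 (N3, w=275) cum 275
  x=8 (N1, w=250) cum 525  ← median
  x=11 (N2, w=50) cum 575
  x=14 (N6, w=75) cum 650
  x=20 (N4, w=90) cum 740
  x=20 (N5, w=80) cum 820
⇒ x* = 8
y-coordinate, sorted with cumulative weight:
  y=4 (N4, w=90) cum 90
  y=5 (N2, w=50) cum 140
  y=19 (N5, w=80) cum 220
  y=22 (N1, w=250) cum 470  ← median
  y=22 (N6, w=75) cum 545
  y=23 (N3, w=275) cum 820
⇒ y* = 22

(8, 22)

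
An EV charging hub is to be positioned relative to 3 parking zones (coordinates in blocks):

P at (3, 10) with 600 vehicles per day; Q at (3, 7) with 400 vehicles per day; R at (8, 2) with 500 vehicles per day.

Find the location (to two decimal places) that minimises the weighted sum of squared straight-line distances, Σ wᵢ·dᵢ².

The minimiser of Σwᵢ‖p−pᵢ‖² is the weighted centroid p* = (Σwᵢpᵢ)/(Σwᵢ).
Σwᵢ = 1500.
Σwᵢxᵢ = 600·3 + 400·3 + 500·8 = 7000.
Σwᵢyᵢ = 600·10 + 400·7 + 500·2 = 9800.
x* = 7000/1500 = 4.67, y* = 9800/1500 = 6.53.

(4.67, 6.53)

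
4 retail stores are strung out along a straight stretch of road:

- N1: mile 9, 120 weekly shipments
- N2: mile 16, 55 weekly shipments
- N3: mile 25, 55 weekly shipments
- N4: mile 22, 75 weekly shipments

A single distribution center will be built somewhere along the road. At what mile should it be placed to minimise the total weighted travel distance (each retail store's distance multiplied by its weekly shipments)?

For a sum of weighted absolute distances on a line, the optimum is the weighted median (not the mean). Total weight W = 305; half-weight = 152.5.
Sort by position and accumulate weight:
  mile 9 (N1, w=120) → cum 120
  mile 16 (N2, w=55) → cum 175  ≥ 152.5 → median here
  mile 22 (N4, w=75) → cum 250
  mile 25 (N3, w=55) → cum 305
Optimal location: mile 16.

x = 16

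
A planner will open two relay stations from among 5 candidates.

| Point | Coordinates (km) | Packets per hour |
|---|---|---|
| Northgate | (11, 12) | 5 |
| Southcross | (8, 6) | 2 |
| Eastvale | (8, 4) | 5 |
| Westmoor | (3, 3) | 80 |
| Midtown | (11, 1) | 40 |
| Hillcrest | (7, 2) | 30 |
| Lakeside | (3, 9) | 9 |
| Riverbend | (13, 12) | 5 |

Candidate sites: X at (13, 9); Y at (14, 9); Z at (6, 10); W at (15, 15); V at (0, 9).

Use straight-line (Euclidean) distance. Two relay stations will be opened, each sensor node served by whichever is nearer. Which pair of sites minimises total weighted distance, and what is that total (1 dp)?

Evaluate every pair (each demand assigned to the nearer of the two):
  {X, V}: total = 1250.1
  {X, Z}: total = 1283.0
  {Y, V}: total = 1291.9
  {Y, Z}: total = 1298.9
  {Z, V}: total = 1321.2
  {Z, W}: total = 1375.0
  {W, V}: total = 1512.0
  {X, Y}: total = 1709.4
  {X, W}: total = 1709.4
  {Y, W}: total = 1829.6
Best pair: {X, V} with total 1250.1.

{X, V}, total 1250.1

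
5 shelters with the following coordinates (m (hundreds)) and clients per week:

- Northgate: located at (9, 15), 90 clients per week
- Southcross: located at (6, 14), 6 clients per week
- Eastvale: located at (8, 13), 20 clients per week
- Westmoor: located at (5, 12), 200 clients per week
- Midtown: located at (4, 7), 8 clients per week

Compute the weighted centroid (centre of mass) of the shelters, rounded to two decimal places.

The minimiser of Σwᵢ‖p−pᵢ‖² is the weighted centroid p* = (Σwᵢpᵢ)/(Σwᵢ).
Σwᵢ = 324.
Σwᵢxᵢ = 90·9 + 6·6 + 20·8 + 200·5 + 8·4 = 2038.
Σwᵢyᵢ = 90·15 + 6·14 + 20·13 + 200·12 + 8·7 = 4150.
x* = 2038/324 = 6.29, y* = 4150/324 = 12.81.

(6.29, 12.81)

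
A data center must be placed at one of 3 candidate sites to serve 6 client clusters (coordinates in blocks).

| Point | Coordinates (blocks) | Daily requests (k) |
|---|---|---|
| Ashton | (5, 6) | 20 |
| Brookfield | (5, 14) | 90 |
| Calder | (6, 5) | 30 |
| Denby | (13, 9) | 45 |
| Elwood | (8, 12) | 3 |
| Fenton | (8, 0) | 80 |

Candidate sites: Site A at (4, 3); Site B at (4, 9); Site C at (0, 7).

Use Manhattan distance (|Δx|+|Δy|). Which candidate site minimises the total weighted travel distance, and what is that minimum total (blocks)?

Total weighted distance at each candidate:
  Site A (4, 3): total = 2554
  Site B (4, 9): total = 2266
  Site C (0, 7): total = 3354
Minimum is at Site B with total 2266 blocks.

Site B, total 2266 blocks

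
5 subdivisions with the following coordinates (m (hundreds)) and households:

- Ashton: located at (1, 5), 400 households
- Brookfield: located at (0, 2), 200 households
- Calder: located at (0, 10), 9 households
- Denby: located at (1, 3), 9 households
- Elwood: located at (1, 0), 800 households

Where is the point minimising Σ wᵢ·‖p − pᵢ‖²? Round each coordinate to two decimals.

(0.85, 1.78)

The minimiser of Σwᵢ‖p−pᵢ‖² is the weighted centroid p* = (Σwᵢpᵢ)/(Σwᵢ).
Σwᵢ = 1418.
Σwᵢxᵢ = 400·1 + 200·0 + 9·0 + 9·1 + 800·1 = 1209.
Σwᵢyᵢ = 400·5 + 200·2 + 9·10 + 9·3 + 800·0 = 2517.
x* = 1209/1418 = 0.85, y* = 2517/1418 = 1.78.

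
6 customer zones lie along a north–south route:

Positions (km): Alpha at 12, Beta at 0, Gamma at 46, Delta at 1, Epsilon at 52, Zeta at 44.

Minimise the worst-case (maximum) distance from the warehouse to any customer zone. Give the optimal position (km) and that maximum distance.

The 1-center on a line is the midpoint of the two extreme points: leftmost at 0, rightmost at 52.
Optimal location = (0 + 52)/2 = 26; maximum distance = (52 − 0)/2 = 26.

location 26, max distance 26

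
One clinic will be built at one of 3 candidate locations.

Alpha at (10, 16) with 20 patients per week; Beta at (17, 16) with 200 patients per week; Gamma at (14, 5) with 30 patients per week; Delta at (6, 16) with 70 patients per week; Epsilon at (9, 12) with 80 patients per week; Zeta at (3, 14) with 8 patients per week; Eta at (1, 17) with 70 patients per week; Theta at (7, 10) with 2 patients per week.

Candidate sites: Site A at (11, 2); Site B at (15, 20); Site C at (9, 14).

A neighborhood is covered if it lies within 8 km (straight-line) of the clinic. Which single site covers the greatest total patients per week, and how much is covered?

Site B, covering 220

Coverage radius r = 8 km; a point is covered iff (Δx)²+(Δy)² ≤ 8² = 64.
  Site A (11, 2): covers {Gamma} → 30
  Site B (15, 20): covers {Alpha, Beta} → 220
  Site C (9, 14): covers {Alpha, Delta, Epsilon, Zeta, Theta} → 180
Maximum coverage at Site B: 220 patients per week.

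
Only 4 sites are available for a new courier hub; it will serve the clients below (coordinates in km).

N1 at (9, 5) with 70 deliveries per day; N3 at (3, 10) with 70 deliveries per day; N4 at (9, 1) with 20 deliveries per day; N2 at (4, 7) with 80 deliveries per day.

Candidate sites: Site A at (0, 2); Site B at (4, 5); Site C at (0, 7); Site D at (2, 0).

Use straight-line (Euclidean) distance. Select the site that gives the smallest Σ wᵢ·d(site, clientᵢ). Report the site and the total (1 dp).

Total weighted distance at each candidate:
  Site A (0, 2): total = 1955.5
  Site B (4, 5): total = 995.0
  Site C (0, 7): total = 1478.7
  Site D (2, 0): total = 2029.5
Minimum is at Site B with total 995.0 km.

Site B, total 995.0 km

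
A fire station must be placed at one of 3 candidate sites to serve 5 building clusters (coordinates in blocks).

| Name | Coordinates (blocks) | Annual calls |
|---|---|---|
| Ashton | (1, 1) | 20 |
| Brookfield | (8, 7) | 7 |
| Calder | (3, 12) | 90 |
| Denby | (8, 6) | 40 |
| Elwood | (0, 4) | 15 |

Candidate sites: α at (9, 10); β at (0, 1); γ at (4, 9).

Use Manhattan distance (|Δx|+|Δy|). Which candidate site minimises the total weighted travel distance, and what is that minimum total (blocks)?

γ, total 1037 blocks

Total weighted distance at each candidate:
  α (9, 10): total = 1513
  β (0, 1): total = 1943
  γ (4, 9): total = 1037
Minimum is at γ with total 1037 blocks.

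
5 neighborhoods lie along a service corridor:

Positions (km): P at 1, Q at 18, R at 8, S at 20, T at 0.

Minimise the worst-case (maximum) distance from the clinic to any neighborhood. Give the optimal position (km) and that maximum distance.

The 1-center on a line is the midpoint of the two extreme points: leftmost at 0, rightmost at 20.
Optimal location = (0 + 20)/2 = 10; maximum distance = (20 − 0)/2 = 10.

location 10, max distance 10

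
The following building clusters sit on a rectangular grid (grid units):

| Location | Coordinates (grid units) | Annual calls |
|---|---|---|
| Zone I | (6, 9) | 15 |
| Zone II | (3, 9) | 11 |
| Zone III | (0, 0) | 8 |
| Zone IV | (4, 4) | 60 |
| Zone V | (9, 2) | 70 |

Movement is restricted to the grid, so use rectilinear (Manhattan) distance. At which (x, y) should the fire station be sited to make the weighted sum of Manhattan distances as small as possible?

(6, 4)

Manhattan distance separates: Σwᵢ(|x−xᵢ|+|y−yᵢ|) = Σwᵢ|x−xᵢ| + Σwᵢ|y−yᵢ|, so x and y are optimised independently as 1-D weighted medians.
Total weight W = 164; half = 82.
x-coordinate, sorted with cumulative weight:
  x=0 (Zone III, w=8) cum 8
  x=3 (Zone II, w=11) cum 19
  x=4 (Zone IV, w=60) cum 79
  x=6 (Zone I, w=15) cum 94  ← median
  x=9 (Zone V, w=70) cum 164
⇒ x* = 6
y-coordinate, sorted with cumulative weight:
  y=0 (Zone III, w=8) cum 8
  y=2 (Zone V, w=70) cum 78
  y=4 (Zone IV, w=60) cum 138  ← median
  y=9 (Zone I, w=15) cum 153
  y=9 (Zone II, w=11) cum 164
⇒ y* = 4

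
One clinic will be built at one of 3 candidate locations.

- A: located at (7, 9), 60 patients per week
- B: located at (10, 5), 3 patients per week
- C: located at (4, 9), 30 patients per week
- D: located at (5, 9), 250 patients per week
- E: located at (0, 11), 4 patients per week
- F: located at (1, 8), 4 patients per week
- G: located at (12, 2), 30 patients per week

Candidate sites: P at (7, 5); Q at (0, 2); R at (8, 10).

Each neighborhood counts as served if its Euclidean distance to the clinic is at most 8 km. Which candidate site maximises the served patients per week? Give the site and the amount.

Coverage radius r = 8 km; a point is covered iff (Δx)²+(Δy)² ≤ 8² = 64.
  P (7, 5): covers {A, B, C, D, F, G} → 377
  Q (0, 2): covers {F} → 4
  R (8, 10): covers {A, B, C, D, F} → 347
Maximum coverage at P: 377 patients per week.

P, covering 377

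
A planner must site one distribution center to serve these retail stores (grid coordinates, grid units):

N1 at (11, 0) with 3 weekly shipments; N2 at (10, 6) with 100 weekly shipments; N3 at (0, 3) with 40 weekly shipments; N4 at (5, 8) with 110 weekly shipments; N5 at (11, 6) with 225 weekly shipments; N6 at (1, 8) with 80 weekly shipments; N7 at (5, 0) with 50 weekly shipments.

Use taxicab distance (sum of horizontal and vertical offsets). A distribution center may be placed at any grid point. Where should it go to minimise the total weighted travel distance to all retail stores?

Manhattan distance separates: Σwᵢ(|x−xᵢ|+|y−yᵢ|) = Σwᵢ|x−xᵢ| + Σwᵢ|y−yᵢ|, so x and y are optimised independently as 1-D weighted medians.
Total weight W = 608; half = 304.
x-coordinate, sorted with cumulative weight:
  x=0 (N3, w=40) cum 40
  x=1 (N6, w=80) cum 120
  x=5 (N4, w=110) cum 230
  x=5 (N7, w=50) cum 280
  x=10 (N2, w=100) cum 380  ← median
  x=11 (N1, w=3) cum 383
  x=11 (N5, w=225) cum 608
⇒ x* = 10
y-coordinate, sorted with cumulative weight:
  y=0 (N1, w=3) cum 3
  y=0 (N7, w=50) cum 53
  y=3 (N3, w=40) cum 93
  y=6 (N2, w=100) cum 193
  y=6 (N5, w=225) cum 418  ← median
  y=8 (N4, w=110) cum 528
  y=8 (N6, w=80) cum 608
⇒ y* = 6

(10, 6)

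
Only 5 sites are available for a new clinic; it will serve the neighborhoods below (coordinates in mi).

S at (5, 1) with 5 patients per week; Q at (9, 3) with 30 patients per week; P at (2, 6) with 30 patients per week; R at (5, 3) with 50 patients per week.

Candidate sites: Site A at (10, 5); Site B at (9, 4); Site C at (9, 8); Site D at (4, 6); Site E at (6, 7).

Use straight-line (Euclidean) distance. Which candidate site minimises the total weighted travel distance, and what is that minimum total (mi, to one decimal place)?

Site D, total 418.5 mi

Total weighted distance at each candidate:
  Site A (10, 5): total = 610.2
  Site B (9, 4): total = 479.6
  Site C (9, 8): total = 728.9
  Site D (4, 6): total = 418.5
  Site E (6, 7): total = 510.3
Minimum is at Site D with total 418.5 mi.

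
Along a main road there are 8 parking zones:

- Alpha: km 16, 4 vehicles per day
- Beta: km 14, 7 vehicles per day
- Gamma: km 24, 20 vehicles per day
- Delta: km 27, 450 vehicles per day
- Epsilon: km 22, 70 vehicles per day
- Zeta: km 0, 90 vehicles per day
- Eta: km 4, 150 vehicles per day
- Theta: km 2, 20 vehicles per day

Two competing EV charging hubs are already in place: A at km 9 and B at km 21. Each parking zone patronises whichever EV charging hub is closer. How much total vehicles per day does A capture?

267

The indifferent point is the midpoint (9+21)/2 = 15; parking zones left of it (closer to A at 9) go to A, those right go to B.
  Zeta at 0 (w=90) → A
  Theta at 2 (w=20) → A
  Eta at 4 (w=150) → A
  Beta at 14 (w=7) → A
  Alpha at 16 (w=4) → B
  Epsilon at 22 (w=70) → B
  Gamma at 24 (w=20) → B
  Delta at 27 (w=450) → B
A captures 267; B captures 544.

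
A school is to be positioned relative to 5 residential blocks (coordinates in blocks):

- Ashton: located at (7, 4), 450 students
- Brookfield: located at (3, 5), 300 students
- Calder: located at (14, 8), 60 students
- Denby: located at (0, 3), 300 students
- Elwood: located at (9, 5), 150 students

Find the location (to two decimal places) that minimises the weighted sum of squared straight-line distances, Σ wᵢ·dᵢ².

(4.95, 4.31)

The minimiser of Σwᵢ‖p−pᵢ‖² is the weighted centroid p* = (Σwᵢpᵢ)/(Σwᵢ).
Σwᵢ = 1260.
Σwᵢxᵢ = 450·7 + 300·3 + 60·14 + 300·0 + 150·9 = 6240.
Σwᵢyᵢ = 450·4 + 300·5 + 60·8 + 300·3 + 150·5 = 5430.
x* = 6240/1260 = 4.95, y* = 5430/1260 = 4.31.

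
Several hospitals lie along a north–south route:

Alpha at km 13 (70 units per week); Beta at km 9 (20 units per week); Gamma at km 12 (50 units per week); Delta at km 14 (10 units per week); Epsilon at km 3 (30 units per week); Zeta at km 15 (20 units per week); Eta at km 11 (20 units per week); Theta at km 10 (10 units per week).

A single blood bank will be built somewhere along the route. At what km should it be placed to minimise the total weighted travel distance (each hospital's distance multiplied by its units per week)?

x = 12

For a sum of weighted absolute distances on a line, the optimum is the weighted median (not the mean). Total weight W = 230; half-weight = 115.
Sort by position and accumulate weight:
  km 3 (Epsilon, w=30) → cum 30
  km 9 (Beta, w=20) → cum 50
  km 10 (Theta, w=10) → cum 60
  km 11 (Eta, w=20) → cum 80
  km 12 (Gamma, w=50) → cum 130  ≥ 115 → median here
  km 13 (Alpha, w=70) → cum 200
  km 14 (Delta, w=10) → cum 210
  km 15 (Zeta, w=20) → cum 230
Optimal location: km 12.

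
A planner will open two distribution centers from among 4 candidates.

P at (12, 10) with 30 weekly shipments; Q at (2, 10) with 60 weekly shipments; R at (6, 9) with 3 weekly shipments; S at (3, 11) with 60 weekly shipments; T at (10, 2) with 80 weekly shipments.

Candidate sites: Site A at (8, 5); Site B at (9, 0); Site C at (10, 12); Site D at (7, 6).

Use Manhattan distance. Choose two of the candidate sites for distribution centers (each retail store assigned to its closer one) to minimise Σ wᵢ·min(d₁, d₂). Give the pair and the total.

Evaluate every pair (each demand assigned to the nearer of the two):
  {Site B, Site C}: total = 1461
  {Site B, Site D}: total = 1602
  {Site A, Site C}: total = 1618
  {Site C, Site D}: total = 1712
  {Site A, Site D}: total = 1762
  {Site A, Site B}: total = 1848
Best pair: {Site B, Site C} with total 1461.

{Site B, Site C}, total 1461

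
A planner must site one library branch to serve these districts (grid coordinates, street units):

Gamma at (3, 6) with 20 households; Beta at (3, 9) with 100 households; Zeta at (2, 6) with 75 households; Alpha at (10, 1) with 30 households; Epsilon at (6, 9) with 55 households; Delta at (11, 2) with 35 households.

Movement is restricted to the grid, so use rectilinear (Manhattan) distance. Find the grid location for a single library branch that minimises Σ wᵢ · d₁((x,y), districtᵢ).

(3, 6)

Manhattan distance separates: Σwᵢ(|x−xᵢ|+|y−yᵢ|) = Σwᵢ|x−xᵢ| + Σwᵢ|y−yᵢ|, so x and y are optimised independently as 1-D weighted medians.
Total weight W = 315; half = 157.5.
x-coordinate, sorted with cumulative weight:
  x=2 (Zeta, w=75) cum 75
  x=3 (Gamma, w=20) cum 95
  x=3 (Beta, w=100) cum 195  ← median
  x=6 (Epsilon, w=55) cum 250
  x=10 (Alpha, w=30) cum 280
  x=11 (Delta, w=35) cum 315
⇒ x* = 3
y-coordinate, sorted with cumulative weight:
  y=1 (Alpha, w=30) cum 30
  y=2 (Delta, w=35) cum 65
  y=6 (Gamma, w=20) cum 85
  y=6 (Zeta, w=75) cum 160  ← median
  y=9 (Beta, w=100) cum 260
  y=9 (Epsilon, w=55) cum 315
⇒ y* = 6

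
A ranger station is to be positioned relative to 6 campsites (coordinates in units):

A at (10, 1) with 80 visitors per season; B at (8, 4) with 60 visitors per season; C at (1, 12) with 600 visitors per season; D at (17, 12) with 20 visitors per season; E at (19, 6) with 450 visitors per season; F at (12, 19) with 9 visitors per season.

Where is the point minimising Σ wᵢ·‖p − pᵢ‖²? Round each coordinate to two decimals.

The minimiser of Σwᵢ‖p−pᵢ‖² is the weighted centroid p* = (Σwᵢpᵢ)/(Σwᵢ).
Σwᵢ = 1219.
Σwᵢxᵢ = 80·10 + 60·8 + 600·1 + 20·17 + 450·19 + 9·12 = 10878.
Σwᵢyᵢ = 80·1 + 60·4 + 600·12 + 20·12 + 450·6 + 9·19 = 10631.
x* = 10878/1219 = 8.92, y* = 10631/1219 = 8.72.

(8.92, 8.72)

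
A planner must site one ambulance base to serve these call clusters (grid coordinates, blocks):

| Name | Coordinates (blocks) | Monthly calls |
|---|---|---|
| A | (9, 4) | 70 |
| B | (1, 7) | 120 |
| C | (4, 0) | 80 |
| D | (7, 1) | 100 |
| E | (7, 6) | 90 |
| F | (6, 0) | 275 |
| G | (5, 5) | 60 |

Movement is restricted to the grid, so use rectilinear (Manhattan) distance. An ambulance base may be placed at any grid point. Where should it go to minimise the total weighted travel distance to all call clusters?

Manhattan distance separates: Σwᵢ(|x−xᵢ|+|y−yᵢ|) = Σwᵢ|x−xᵢ| + Σwᵢ|y−yᵢ|, so x and y are optimised independently as 1-D weighted medians.
Total weight W = 795; half = 397.5.
x-coordinate, sorted with cumulative weight:
  x=1 (B, w=120) cum 120
  x=4 (C, w=80) cum 200
  x=5 (G, w=60) cum 260
  x=6 (F, w=275) cum 535  ← median
  x=7 (D, w=100) cum 635
  x=7 (E, w=90) cum 725
  x=9 (A, w=70) cum 795
⇒ x* = 6
y-coordinate, sorted with cumulative weight:
  y=0 (C, w=80) cum 80
  y=0 (F, w=275) cum 355
  y=1 (D, w=100) cum 455  ← median
  y=4 (A, w=70) cum 525
  y=5 (G, w=60) cum 585
  y=6 (E, w=90) cum 675
  y=7 (B, w=120) cum 795
⇒ y* = 1

(6, 1)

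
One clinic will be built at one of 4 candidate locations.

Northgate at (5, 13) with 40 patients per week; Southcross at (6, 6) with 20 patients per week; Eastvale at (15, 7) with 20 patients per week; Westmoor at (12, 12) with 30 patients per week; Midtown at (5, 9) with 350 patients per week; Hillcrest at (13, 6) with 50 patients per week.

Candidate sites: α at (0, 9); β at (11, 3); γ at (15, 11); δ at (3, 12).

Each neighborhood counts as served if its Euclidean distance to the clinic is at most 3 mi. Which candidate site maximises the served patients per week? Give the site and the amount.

δ, covering 40

Coverage radius r = 3 mi; a point is covered iff (Δx)²+(Δy)² ≤ 3² = 9.
  α (0, 9): covers {none} → 0
  β (11, 3): covers {none} → 0
  γ (15, 11): covers {none} → 0
  δ (3, 12): covers {Northgate} → 40
Maximum coverage at δ: 40 patients per week.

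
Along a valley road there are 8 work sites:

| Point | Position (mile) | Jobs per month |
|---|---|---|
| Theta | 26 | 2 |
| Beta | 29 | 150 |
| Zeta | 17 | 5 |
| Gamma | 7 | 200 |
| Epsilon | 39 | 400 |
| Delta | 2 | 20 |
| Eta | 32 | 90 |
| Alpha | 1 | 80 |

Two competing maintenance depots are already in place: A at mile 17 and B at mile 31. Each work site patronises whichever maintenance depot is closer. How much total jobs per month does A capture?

305

The indifferent point is the midpoint (17+31)/2 = 24; work sites left of it (closer to A at 17) go to A, those right go to B.
  Alpha at 1 (w=80) → A
  Delta at 2 (w=20) → A
  Gamma at 7 (w=200) → A
  Zeta at 17 (w=5) → A
  Theta at 26 (w=2) → B
  Beta at 29 (w=150) → B
  Eta at 32 (w=90) → B
  Epsilon at 39 (w=400) → B
A captures 305; B captures 642.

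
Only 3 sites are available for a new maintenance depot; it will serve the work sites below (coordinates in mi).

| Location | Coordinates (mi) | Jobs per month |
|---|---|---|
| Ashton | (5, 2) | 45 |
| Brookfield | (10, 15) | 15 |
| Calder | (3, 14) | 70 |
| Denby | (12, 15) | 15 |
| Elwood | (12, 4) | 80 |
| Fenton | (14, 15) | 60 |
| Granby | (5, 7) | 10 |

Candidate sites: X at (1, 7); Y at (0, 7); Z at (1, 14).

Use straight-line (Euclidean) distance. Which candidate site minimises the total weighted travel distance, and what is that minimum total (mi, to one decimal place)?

Total weighted distance at each candidate:
  X (1, 7): total = 3050.4
  Y (0, 7): total = 3266.7
  Z (1, 14): total = 3062.9
Minimum is at X with total 3050.4 mi.

X, total 3050.4 mi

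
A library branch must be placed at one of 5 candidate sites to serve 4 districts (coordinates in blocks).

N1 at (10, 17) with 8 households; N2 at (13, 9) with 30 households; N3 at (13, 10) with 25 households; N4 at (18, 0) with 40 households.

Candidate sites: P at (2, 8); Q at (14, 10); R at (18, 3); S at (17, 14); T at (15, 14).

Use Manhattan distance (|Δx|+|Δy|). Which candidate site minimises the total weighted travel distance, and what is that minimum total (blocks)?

Total weighted distance at each candidate:
  P (2, 8): total = 1781
  Q (14, 10): total = 733
  R (18, 3): total = 926
  S (17, 14): total = 1150
  T (15, 14): total = 1104
Minimum is at Q with total 733 blocks.

Q, total 733 blocks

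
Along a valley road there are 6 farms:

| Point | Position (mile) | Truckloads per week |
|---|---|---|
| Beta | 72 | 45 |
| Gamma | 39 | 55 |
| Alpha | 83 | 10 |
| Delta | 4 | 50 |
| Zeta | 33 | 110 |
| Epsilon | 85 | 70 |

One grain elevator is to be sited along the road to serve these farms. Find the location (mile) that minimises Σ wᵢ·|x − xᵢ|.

For a sum of weighted absolute distances on a line, the optimum is the weighted median (not the mean). Total weight W = 340; half-weight = 170.
Sort by position and accumulate weight:
  mile 4 (Delta, w=50) → cum 50
  mile 33 (Zeta, w=110) → cum 160
  mile 39 (Gamma, w=55) → cum 215  ≥ 170 → median here
  mile 72 (Beta, w=45) → cum 260
  mile 83 (Alpha, w=10) → cum 270
  mile 85 (Epsilon, w=70) → cum 340
Optimal location: mile 39.

x = 39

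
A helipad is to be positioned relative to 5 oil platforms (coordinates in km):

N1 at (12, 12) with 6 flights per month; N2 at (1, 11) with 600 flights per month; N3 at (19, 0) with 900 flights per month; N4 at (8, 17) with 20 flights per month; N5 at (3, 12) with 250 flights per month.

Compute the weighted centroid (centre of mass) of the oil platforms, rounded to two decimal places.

The minimiser of Σwᵢ‖p−pᵢ‖² is the weighted centroid p* = (Σwᵢpᵢ)/(Σwᵢ).
Σwᵢ = 1776.
Σwᵢxᵢ = 6·12 + 600·1 + 900·19 + 20·8 + 250·3 = 18682.
Σwᵢyᵢ = 6·12 + 600·11 + 900·0 + 20·17 + 250·12 = 10012.
x* = 18682/1776 = 10.52, y* = 10012/1776 = 5.64.

(10.52, 5.64)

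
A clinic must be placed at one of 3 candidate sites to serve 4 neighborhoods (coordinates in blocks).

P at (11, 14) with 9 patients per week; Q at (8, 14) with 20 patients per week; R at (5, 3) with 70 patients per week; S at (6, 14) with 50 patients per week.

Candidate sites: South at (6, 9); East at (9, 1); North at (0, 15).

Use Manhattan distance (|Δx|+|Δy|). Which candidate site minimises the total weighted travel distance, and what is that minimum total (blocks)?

Total weighted distance at each candidate:
  South (6, 9): total = 970
  East (9, 1): total = 1635
  North (0, 15): total = 1828
Minimum is at South with total 970 blocks.

South, total 970 blocks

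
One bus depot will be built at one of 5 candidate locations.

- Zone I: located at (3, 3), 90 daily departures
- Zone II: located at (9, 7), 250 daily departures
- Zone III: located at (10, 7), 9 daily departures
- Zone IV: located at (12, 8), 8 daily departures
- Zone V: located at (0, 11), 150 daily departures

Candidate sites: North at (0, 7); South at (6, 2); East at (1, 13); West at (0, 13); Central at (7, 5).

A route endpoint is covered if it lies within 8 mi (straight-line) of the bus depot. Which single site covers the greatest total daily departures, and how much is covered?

Central, covering 357

Coverage radius r = 8 mi; a point is covered iff (Δx)²+(Δy)² ≤ 8² = 64.
  North (0, 7): covers {Zone I, Zone V} → 240
  South (6, 2): covers {Zone I, Zone II, Zone III} → 349
  East (1, 13): covers {Zone V} → 150
  West (0, 13): covers {Zone V} → 150
  Central (7, 5): covers {Zone I, Zone II, Zone III, Zone IV} → 357
Maximum coverage at Central: 357 daily departures.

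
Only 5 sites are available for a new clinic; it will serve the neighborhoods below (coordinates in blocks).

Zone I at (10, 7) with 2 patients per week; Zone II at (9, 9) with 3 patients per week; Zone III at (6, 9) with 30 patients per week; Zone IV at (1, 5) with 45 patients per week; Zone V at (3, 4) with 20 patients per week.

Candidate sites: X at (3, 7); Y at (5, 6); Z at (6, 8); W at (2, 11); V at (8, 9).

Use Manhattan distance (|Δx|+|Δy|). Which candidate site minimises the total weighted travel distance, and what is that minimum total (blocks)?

Total weighted distance at each candidate:
  X (3, 7): total = 428
  Y (5, 6): total = 458
  Z (6, 8): total = 552
  W (2, 11): total = 706
  V (8, 9): total = 766
Minimum is at X with total 428 blocks.

X, total 428 blocks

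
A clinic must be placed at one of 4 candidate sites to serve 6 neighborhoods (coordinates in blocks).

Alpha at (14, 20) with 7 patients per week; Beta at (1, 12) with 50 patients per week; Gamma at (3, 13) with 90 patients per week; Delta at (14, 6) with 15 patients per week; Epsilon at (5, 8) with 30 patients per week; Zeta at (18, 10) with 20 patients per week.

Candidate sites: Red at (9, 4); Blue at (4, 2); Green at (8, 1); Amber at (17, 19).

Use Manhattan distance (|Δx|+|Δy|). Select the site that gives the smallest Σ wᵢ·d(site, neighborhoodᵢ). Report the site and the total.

Total weighted distance at each candidate:
  Red (9, 4): total = 2942
  Blue (4, 2): total = 2786
  Green (8, 1): total = 3450
  Amber (17, 19): total = 4108
Minimum is at Blue with total 2786 blocks.

Blue, total 2786 blocks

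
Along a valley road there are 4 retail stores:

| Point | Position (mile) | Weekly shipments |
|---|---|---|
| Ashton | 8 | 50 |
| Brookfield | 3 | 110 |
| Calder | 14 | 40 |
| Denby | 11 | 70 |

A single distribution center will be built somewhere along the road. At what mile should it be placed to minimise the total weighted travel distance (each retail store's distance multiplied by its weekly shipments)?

x = 8

For a sum of weighted absolute distances on a line, the optimum is the weighted median (not the mean). Total weight W = 270; half-weight = 135.
Sort by position and accumulate weight:
  mile 3 (Brookfield, w=110) → cum 110
  mile 8 (Ashton, w=50) → cum 160  ≥ 135 → median here
  mile 11 (Denby, w=70) → cum 230
  mile 14 (Calder, w=40) → cum 270
Optimal location: mile 8.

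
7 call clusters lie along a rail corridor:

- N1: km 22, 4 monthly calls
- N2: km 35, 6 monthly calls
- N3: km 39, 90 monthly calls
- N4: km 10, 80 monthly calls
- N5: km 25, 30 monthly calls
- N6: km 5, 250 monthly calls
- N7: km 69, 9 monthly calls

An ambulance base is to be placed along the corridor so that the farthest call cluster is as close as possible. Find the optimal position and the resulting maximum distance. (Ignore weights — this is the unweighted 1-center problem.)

The 1-center on a line is the midpoint of the two extreme points: leftmost at 5, rightmost at 69.
Optimal location = (5 + 69)/2 = 37; maximum distance = (69 − 5)/2 = 32.

location 37, max distance 32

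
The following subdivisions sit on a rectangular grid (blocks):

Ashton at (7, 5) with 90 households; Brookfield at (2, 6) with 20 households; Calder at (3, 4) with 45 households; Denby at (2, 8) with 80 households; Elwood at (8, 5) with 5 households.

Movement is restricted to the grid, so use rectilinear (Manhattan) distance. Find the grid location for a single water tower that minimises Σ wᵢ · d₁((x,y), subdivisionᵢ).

(3, 5)

Manhattan distance separates: Σwᵢ(|x−xᵢ|+|y−yᵢ|) = Σwᵢ|x−xᵢ| + Σwᵢ|y−yᵢ|, so x and y are optimised independently as 1-D weighted medians.
Total weight W = 240; half = 120.
x-coordinate, sorted with cumulative weight:
  x=2 (Brookfield, w=20) cum 20
  x=2 (Denby, w=80) cum 100
  x=3 (Calder, w=45) cum 145  ← median
  x=7 (Ashton, w=90) cum 235
  x=8 (Elwood, w=5) cum 240
⇒ x* = 3
y-coordinate, sorted with cumulative weight:
  y=4 (Calder, w=45) cum 45
  y=5 (Ashton, w=90) cum 135  ← median
  y=5 (Elwood, w=5) cum 140
  y=6 (Brookfield, w=20) cum 160
  y=8 (Denby, w=80) cum 240
⇒ y* = 5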